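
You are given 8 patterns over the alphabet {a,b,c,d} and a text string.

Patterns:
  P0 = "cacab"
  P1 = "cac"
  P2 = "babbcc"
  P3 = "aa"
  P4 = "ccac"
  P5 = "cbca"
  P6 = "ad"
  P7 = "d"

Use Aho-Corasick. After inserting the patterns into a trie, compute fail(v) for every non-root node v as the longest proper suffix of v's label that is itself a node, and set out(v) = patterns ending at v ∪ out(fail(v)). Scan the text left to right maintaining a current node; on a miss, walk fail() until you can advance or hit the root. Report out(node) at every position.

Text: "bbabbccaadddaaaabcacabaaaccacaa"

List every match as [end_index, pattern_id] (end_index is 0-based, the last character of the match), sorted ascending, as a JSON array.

Construct AC machine:
Trie nodes:
  n0 'ε': a→12 b→6 c→1 d→21
  n1 'c': a→2 b→17 c→14
  n2 'ca': c→3
  n3 'cac': a→4  ←P1
  n4 'caca': b→5
  n5 'cacab': ·  ←P0
  n6 'b': a→7
  n7 'ba': b→8
  n8 'bab': b→9
  n9 'babb': c→10
  n10 'babbc': c→11
  n11 'babbcc': ·  ←P2
  n12 'a': a→13 d→20
  n13 'aa': ·  ←P3
  n14 'cc': a→15
  n15 'cca': c→16
  n16 'ccac': ·  ←P4
  n17 'cb': c→18
  n18 'cbc': a→19
  n19 'cbca': ·  ←P5
  n20 'ad': ·  ←P6
  n21 'd': ·  ←P7

Failure links (BFS by depth):
  fail(1) 'c': from fail(0)=0 chase 'c': 0 ⇒ 0;  out=∅∪out(0)=∅
  fail(6) 'b': from fail(0)=0 chase 'b': 0 ⇒ 0;  out=∅∪out(0)=∅
  fail(12) 'a': from fail(0)=0 chase 'a': 0 ⇒ 0;  out=∅∪out(0)=∅
  fail(21) 'd': from fail(0)=0 chase 'd': 0 ⇒ 0;  out={7}∪out(0)={7}
  fail(2) 'ca': from fail(1)=0 chase 'a': 0 ⇒ 12;  out=∅∪out(12)=∅
  fail(7) 'ba': from fail(6)=0 chase 'a': 0 ⇒ 12;  out=∅∪out(12)=∅
  fail(13) 'aa': from fail(12)=0 chase 'a': 0 ⇒ 12;  out={3}∪out(12)={3}
  fail(14) 'cc': from fail(1)=0 chase 'c': 0 ⇒ 1;  out=∅∪out(1)=∅
  fail(17) 'cb': from fail(1)=0 chase 'b': 0 ⇒ 6;  out=∅∪out(6)=∅
  fail(20) 'ad': from fail(12)=0 chase 'd': 0 ⇒ 21;  out={6}∪out(21)={6,7}
  fail(3) 'cac': from fail(2)=12 chase 'c': 12→0 ⇒ 1;  out={1}∪out(1)={1}
  fail(8) 'bab': from fail(7)=12 chase 'b': 12→0 ⇒ 6;  out=∅∪out(6)=∅
  fail(15) 'cca': from fail(14)=1 chase 'a': 1 ⇒ 2;  out=∅∪out(2)=∅
  fail(18) 'cbc': from fail(17)=6 chase 'c': 6→0 ⇒ 1;  out=∅∪out(1)=∅
  fail(4) 'caca': from fail(3)=1 chase 'a': 1 ⇒ 2;  out=∅∪out(2)=∅
  fail(9) 'babb': from fail(8)=6 chase 'b': 6→0 ⇒ 6;  out=∅∪out(6)=∅
  fail(16) 'ccac': from fail(15)=2 chase 'c': 2 ⇒ 3;  out={4}∪out(3)={1,4}
  fail(19) 'cbca': from fail(18)=1 chase 'a': 1 ⇒ 2;  out={5}∪out(2)={5}
  fail(5) 'cacab': from fail(4)=2 chase 'b': 2→12→0 ⇒ 6;  out={0}∪out(6)={0}
  fail(10) 'babbc': from fail(9)=6 chase 'c': 6→0 ⇒ 1;  out=∅∪out(1)=∅
  fail(11) 'babbcc': from fail(10)=1 chase 'c': 1 ⇒ 14;  out={2}∪out(14)={2}

Text stream:
pos 0 'b': at 6
pos 1 'b': at 6 ·f
pos 2 'a': at 7
pos 3 'b': at 8
pos 4 'b': at 9
pos 5 'c': at 10
pos 6 'c': at 11  emit P2@[1:6]
pos 7 'a': at 15 ·f
pos 8 'a': at 13 ·f  emit P3@[7:8]
pos 9 'd': at 20 ·f  emit P6@[8:9],P7@[9:9]
pos 10 'd': at 21 ·f  emit P7@[10:10]
pos 11 'd': at 21 ·f  emit P7@[11:11]
pos 12 'a': at 12 ·f
pos 13 'a': at 13  emit P3@[12:13]
pos 14 'a': at 13 ·f  emit P3@[13:14]
pos 15 'a': at 13 ·f  emit P3@[14:15]
pos 16 'b': at 6 ·f
pos 17 'c': at 1 ·f
pos 18 'a': at 2
pos 19 'c': at 3  emit P1@[17:19]
pos 20 'a': at 4
pos 21 'b': at 5  emit P0@[17:21]
pos 22 'a': at 7 ·f
pos 23 'a': at 13 ·f  emit P3@[22:23]
pos 24 'a': at 13 ·f  emit P3@[23:24]
pos 25 'c': at 1 ·f
pos 26 'c': at 14
pos 27 'a': at 15
pos 28 'c': at 16  emit P1@[26:28],P4@[25:28]
pos 29 'a': at 4 ·f
pos 30 'a': at 13 ·f  emit P3@[29:30]

Matches: [[6,2],[8,3],[9,6],[9,7],[10,7],[11,7],[13,3],[14,3],[15,3],[19,1],[21,0],[23,3],[24,3],[28,1],[28,4],[30,3]]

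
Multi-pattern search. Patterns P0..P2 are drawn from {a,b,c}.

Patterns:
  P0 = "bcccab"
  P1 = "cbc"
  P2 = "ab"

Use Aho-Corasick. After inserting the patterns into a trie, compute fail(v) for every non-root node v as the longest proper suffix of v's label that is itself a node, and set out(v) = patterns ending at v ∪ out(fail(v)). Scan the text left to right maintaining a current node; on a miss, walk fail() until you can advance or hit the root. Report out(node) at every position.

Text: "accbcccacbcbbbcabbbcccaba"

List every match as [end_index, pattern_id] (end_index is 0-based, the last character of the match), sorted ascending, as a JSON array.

Construct AC machine:
Trie nodes:
  n0 'ε': a→10 b→1 c→7
  n1 'b': c→2
  n2 'bc': c→3
  n3 'bcc': c→4
  n4 'bccc': a→5
  n5 'bccca': b→6
  n6 'bcccab': ·  [P0 ends]
  n7 'c': b→8
  n8 'cb': c→9
  n9 'cbc': ·  [P1 ends]
  n10 'a': b→11
  n11 'ab': ·  [P2 ends]

Failure links (BFS by depth):
  n1('b'): parent n0 fail=0; on 'b' 0 → fail=0;  out ∅∪∅=∅
  n7('c'): parent n0 fail=0; on 'c' 0 → fail=0;  out ∅∪∅=∅
  n10('a'): parent n0 fail=0; on 'a' 0 → fail=0;  out ∅∪∅=∅
  n2('bc'): parent n1 fail=0; on 'c' 0 → fail=7;  out ∅∪∅=∅
  n8('cb'): parent n7 fail=0; on 'b' 0 → fail=1;  out ∅∪∅=∅
  n11('ab'): parent n10 fail=0; on 'b' 0 → fail=1;  out {2}∪∅={2}
  n3('bcc'): parent n2 fail=7; on 'c' 7→0 → fail=7;  out ∅∪∅=∅
  n9('cbc'): parent n8 fail=1; on 'c' 1 → fail=2;  out {1}∪∅={1}
  n4('bccc'): parent n3 fail=7; on 'c' 7→0 → fail=7;  out ∅∪∅=∅
  n5('bccca'): parent n4 fail=7; on 'a' 7→0 → fail=10;  out ∅∪∅=∅
  n6('bcccab'): parent n5 fail=10; on 'b' 10 → fail=11;  out {0}∪{2}={0,2}

Text stream:
[0] read 'a'  n0⇒n10
[1] read 'c'  n10⇒n7 (via fail)
[2] read 'c'  n7⇒n7 (via fail)
[3] read 'b'  n7⇒n8
[4] read 'c'  n8⇒n9  ** P1@[2:4]
[5] read 'c'  n9⇒n3 (via fail)
[6] read 'c'  n3⇒n4
[7] read 'a'  n4⇒n5
[8] read 'c'  n5⇒n7 (via fail)
[9] read 'b'  n7⇒n8
[10] read 'c'  n8⇒n9  ** P1@[8:10]
[11] read 'b'  n9⇒n8 (via fail)
[12] read 'b'  n8⇒n1 (via fail)
[13] read 'b'  n1⇒n1 (via fail)
[14] read 'c'  n1⇒n2
[15] read 'a'  n2⇒n10 (via fail)
[16] read 'b'  n10⇒n11  ** P2@[15:16]
[17] read 'b'  n11⇒n1 (via fail)
[18] read 'b'  n1⇒n1 (via fail)
[19] read 'c'  n1⇒n2
[20] read 'c'  n2⇒n3
[21] read 'c'  n3⇒n4
[22] read 'a'  n4⇒n5
[23] read 'b'  n5⇒n6  ** P0@[18:23],P2@[22:23]
[24] read 'a'  n6⇒n10 (via fail)

Result: [[4,1],[10,1],[16,2],[23,0],[23,2]]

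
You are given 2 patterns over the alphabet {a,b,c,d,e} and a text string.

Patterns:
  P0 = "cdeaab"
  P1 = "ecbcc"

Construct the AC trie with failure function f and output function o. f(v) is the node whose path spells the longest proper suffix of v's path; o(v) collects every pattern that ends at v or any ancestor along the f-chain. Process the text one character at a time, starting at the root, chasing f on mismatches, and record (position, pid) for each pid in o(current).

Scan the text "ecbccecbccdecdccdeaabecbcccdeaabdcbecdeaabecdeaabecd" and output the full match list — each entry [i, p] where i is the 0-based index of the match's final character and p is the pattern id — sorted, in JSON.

Construct AC machine:
Trie (insert patterns):
  0='ε' goto c→1 e→7
  1='c' goto d→2
  2='cd' goto e→3
  3='cde' goto a→4
  4='cdea' goto a→5
  5='cdeaa' goto b→6
  6='cdeaab' goto ·  [P0 ends]
  7='e' goto c→8
  8='ec' goto b→9
  9='ecb' goto c→10
  10='ecbc' goto c→11
  11='ecbcc' goto ·  [P1 ends]

BFS fail/out derivation:
  n1('c'): parent n0 fail=0; on 'c' 0 → fail=0;  out ∅∪∅=∅
  n7('e'): parent n0 fail=0; on 'e' 0 → fail=0;  out ∅∪∅=∅
  n2('cd'): parent n1 fail=0; on 'd' 0 → fail=0;  out ∅∪∅=∅
  n8('ec'): parent n7 fail=0; on 'c' 0 → fail=1;  out ∅∪∅=∅
  n3('cde'): parent n2 fail=0; on 'e' 0 → fail=7;  out ∅∪∅=∅
  n9('ecb'): parent n8 fail=1; on 'b' 1→0 → fail=0;  out ∅∪∅=∅
  n4('cdea'): parent n3 fail=7; on 'a' 7→0 → fail=0;  out ∅∪∅=∅
  n10('ecbc'): parent n9 fail=0; on 'c' 0 → fail=1;  out ∅∪∅=∅
  n5('cdeaa'): parent n4 fail=0; on 'a' 0 → fail=0;  out ∅∪∅=∅
  n11('ecbcc'): parent n10 fail=1; on 'c' 1→0 → fail=1;  out {1}∪∅={1}
  n6('cdeaab'): parent n5 fail=0; on 'b' 0 → fail=0;  out {0}∪∅={0}

Text stream:
[0] read 'e'  n0⇒n7
[1] read 'c'  n7⇒n8
[2] read 'b'  n8⇒n9
[3] read 'c'  n9⇒n10
[4] read 'c'  n10⇒n11  emit P1@[0:4]
[5] read 'e'  n11⇒n7 ·f
[6] read 'c'  n7⇒n8
[7] read 'b'  n8⇒n9
[8] read 'c'  n9⇒n10
[9] read 'c'  n10⇒n11  emit P1@[5:9]
[10] read 'd'  n11⇒n2 ·f
[11] read 'e'  n2⇒n3
[12] read 'c'  n3⇒n8 ·f
[13] read 'd'  n8⇒n2 ·f
[14] read 'c'  n2⇒n1 ·f
[15] read 'c'  n1⇒n1 ·f
[16] read 'd'  n1⇒n2
[17] read 'e'  n2⇒n3
[18] read 'a'  n3⇒n4
[19] read 'a'  n4⇒n5
[20] read 'b'  n5⇒n6  emit P0@[15:20]
[21] read 'e'  n6⇒n7 ·f
[22] read 'c'  n7⇒n8
[23] read 'b'  n8⇒n9
[24] read 'c'  n9⇒n10
[25] read 'c'  n10⇒n11  emit P1@[21:25]
[26] read 'c'  n11⇒n1 ·f
[27] read 'd'  n1⇒n2
[28] read 'e'  n2⇒n3
[29] read 'a'  n3⇒n4
[30] read 'a'  n4⇒n5
[31] read 'b'  n5⇒n6  emit P0@[26:31]
[32] read 'd'  n6⇒n0 ·f
[33] read 'c'  n0⇒n1
[34] read 'b'  n1⇒n0 ·f
[35] read 'e'  n0⇒n7
[36] read 'c'  n7⇒n8
[37] read 'd'  n8⇒n2 ·f
[38] read 'e'  n2⇒n3
[39] read 'a'  n3⇒n4
[40] read 'a'  n4⇒n5
[41] read 'b'  n5⇒n6  emit P0@[36:41]
[42] read 'e'  n6⇒n7 ·f
[43] read 'c'  n7⇒n8
[44] read 'd'  n8⇒n2 ·f
[45] read 'e'  n2⇒n3
[46] read 'a'  n3⇒n4
[47] read 'a'  n4⇒n5
[48] read 'b'  n5⇒n6  emit P0@[43:48]
[49] read 'e'  n6⇒n7 ·f
[50] read 'c'  n7⇒n8
[51] read 'd'  n8⇒n2 ·f

Matches: [[4,1],[9,1],[20,0],[25,1],[31,0],[41,0],[48,0]]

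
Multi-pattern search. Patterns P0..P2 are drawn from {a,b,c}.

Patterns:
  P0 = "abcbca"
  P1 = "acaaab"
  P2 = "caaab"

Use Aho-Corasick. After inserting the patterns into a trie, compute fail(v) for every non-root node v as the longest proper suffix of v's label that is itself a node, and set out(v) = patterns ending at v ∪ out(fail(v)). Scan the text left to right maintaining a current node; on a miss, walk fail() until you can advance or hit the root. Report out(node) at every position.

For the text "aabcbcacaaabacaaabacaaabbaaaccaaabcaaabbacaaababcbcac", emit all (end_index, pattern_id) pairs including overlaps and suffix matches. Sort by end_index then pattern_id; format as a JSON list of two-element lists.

Construct AC machine:
Trie nodes:
  0='ε' goto a→1 c→12
  1='a' goto b→2 c→7
  2='ab' goto c→3
  3='abc' goto b→4
  4='abcb' goto c→5
  5='abcbc' goto a→6
  6='abcbca' goto ·  [P0 ends]
  7='ac' goto a→8
  8='aca' goto a→9
  9='acaa' goto a→10
  10='acaaa' goto b→11
  11='acaaab' goto ·  [P1 ends]
  12='c' goto a→13
  13='ca' goto a→14
  14='caa' goto a→15
  15='caaa' goto b→16
  16='caaab' goto ·  [P2 ends]

BFS fail/out derivation:
  fail(1) 'a': from fail(0)=0 chase 'a': 0 ⇒ 0;  out=∅∪out(0)=∅
  fail(12) 'c': from fail(0)=0 chase 'c': 0 ⇒ 0;  out=∅∪out(0)=∅
  fail(2) 'ab': from fail(1)=0 chase 'b': 0 ⇒ 0;  out=∅∪out(0)=∅
  fail(7) 'ac': from fail(1)=0 chase 'c': 0 ⇒ 12;  out=∅∪out(12)=∅
  fail(13) 'ca': from fail(12)=0 chase 'a': 0 ⇒ 1;  out=∅∪out(1)=∅
  fail(3) 'abc': from fail(2)=0 chase 'c': 0 ⇒ 12;  out=∅∪out(12)=∅
  fail(8) 'aca': from fail(7)=12 chase 'a': 12 ⇒ 13;  out=∅∪out(13)=∅
  fail(14) 'caa': from fail(13)=1 chase 'a': 1→0 ⇒ 1;  out=∅∪out(1)=∅
  fail(4) 'abcb': from fail(3)=12 chase 'b': 12→0 ⇒ 0;  out=∅∪out(0)=∅
  fail(9) 'acaa': from fail(8)=13 chase 'a': 13 ⇒ 14;  out=∅∪out(14)=∅
  fail(15) 'caaa': from fail(14)=1 chase 'a': 1→0 ⇒ 1;  out=∅∪out(1)=∅
  fail(5) 'abcbc': from fail(4)=0 chase 'c': 0 ⇒ 12;  out=∅∪out(12)=∅
  fail(10) 'acaaa': from fail(9)=14 chase 'a': 14 ⇒ 15;  out=∅∪out(15)=∅
  fail(16) 'caaab': from fail(15)=1 chase 'b': 1 ⇒ 2;  out={2}∪out(2)={2}
  fail(6) 'abcbca': from fail(5)=12 chase 'a': 12 ⇒ 13;  out={0}∪out(13)={0}
  fail(11) 'acaaab': from fail(10)=15 chase 'b': 15 ⇒ 16;  out={1}∪out(16)={1,2}

Text stream:
i=0 'a': node 0→1
i=1 'a': node 1→1 (via fail)
i=2 'b': node 1→2
i=3 'c': node 2→3
i=4 'b': node 3→4
i=5 'c': node 4→5
i=6 'a': node 5→6  ** P0@[1:6]
i=7 'c': node 6→7 (via fail)
i=8 'a': node 7→8
i=9 'a': node 8→9
i=10 'a': node 9→10
i=11 'b': node 10→11  ** P1@[6:11],P2@[7:11]
i=12 'a': node 11→1 (via fail)
i=13 'c': node 1→7
i=14 'a': node 7→8
i=15 'a': node 8→9
i=16 'a': node 9→10
i=17 'b': node 10→11  ** P1@[12:17],P2@[13:17]
i=18 'a': node 11→1 (via fail)
i=19 'c': node 1→7
i=20 'a': node 7→8
i=21 'a': node 8→9
i=22 'a': node 9→10
i=23 'b': node 10→11  ** P1@[18:23],P2@[19:23]
i=24 'b': node 11→0 (via fail)
i=25 'a': node 0→1
i=26 'a': node 1→1 (via fail)
i=27 'a': node 1→1 (via fail)
i=28 'c': node 1→7
i=29 'c': node 7→12 (via fail)
i=30 'a': node 12→13
i=31 'a': node 13→14
i=32 'a': node 14→15
i=33 'b': node 15→16  ** P2@[29:33]
i=34 'c': node 16→3 (via fail)
i=35 'a': node 3→13 (via fail)
i=36 'a': node 13→14
i=37 'a': node 14→15
i=38 'b': node 15→16  ** P2@[34:38]
i=39 'b': node 16→0 (via fail)
i=40 'a': node 0→1
i=41 'c': node 1→7
i=42 'a': node 7→8
i=43 'a': node 8→9
i=44 'a': node 9→10
i=45 'b': node 10→11  ** P1@[40:45],P2@[41:45]
i=46 'a': node 11→1 (via fail)
i=47 'b': node 1→2
i=48 'c': node 2→3
i=49 'b': node 3→4
i=50 'c': node 4→5
i=51 'a': node 5→6  ** P0@[46:51]
i=52 'c': node 6→7 (via fail)

Result: [[6,0],[11,1],[11,2],[17,1],[17,2],[23,1],[23,2],[33,2],[38,2],[45,1],[45,2],[51,0]]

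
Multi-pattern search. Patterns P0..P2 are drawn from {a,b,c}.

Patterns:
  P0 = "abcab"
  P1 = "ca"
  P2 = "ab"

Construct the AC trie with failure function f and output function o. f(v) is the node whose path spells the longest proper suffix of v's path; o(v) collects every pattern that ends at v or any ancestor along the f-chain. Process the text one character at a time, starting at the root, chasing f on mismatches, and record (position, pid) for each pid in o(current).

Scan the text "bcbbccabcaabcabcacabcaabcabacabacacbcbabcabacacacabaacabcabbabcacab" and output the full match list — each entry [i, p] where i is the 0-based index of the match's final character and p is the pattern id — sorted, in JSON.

Build automaton:
Trie (insert patterns):
  n0 'ε': a→1 c→6
  n1 'a': b→2
  n2 'ab': c→3  [P2 ends]
  n3 'abc': a→4
  n4 'abca': b→5
  n5 'abcab': ·  [P0 ends]
  n6 'c': a→7
  n7 'ca': ·  [P1 ends]

BFS fail/out derivation:
  n1('a'): parent n0 fail=0; on 'a' 0 → fail=0;  out ∅∪∅=∅
  n6('c'): parent n0 fail=0; on 'c' 0 → fail=0;  out ∅∪∅=∅
  n2('ab'): parent n1 fail=0; on 'b' 0 → fail=0;  out {2}∪∅={2}
  n7('ca'): parent n6 fail=0; on 'a' 0 → fail=1;  out {1}∪∅={1}
  n3('abc'): parent n2 fail=0; on 'c' 0 → fail=6;  out ∅∪∅=∅
  n4('abca'): parent n3 fail=6; on 'a' 6 → fail=7;  out ∅∪{1}={1}
  n5('abcab'): parent n4 fail=7; on 'b' 7→1 → fail=2;  out {0}∪{2}={0,2}

Text stream:
[0] read 'b'  n0⇒n0
[1] read 'c'  n0⇒n6
[2] read 'b'  n6⇒n0 (fail-walked)
[3] read 'b'  n0⇒n0
[4] read 'c'  n0⇒n6
[5] read 'c'  n6⇒n6 (fail-walked)
[6] read 'a'  n6⇒n7  emit P1@[5:6]
[7] read 'b'  n7⇒n2 (fail-walked)  emit P2@[6:7]
[8] read 'c'  n2⇒n3
[9] read 'a'  n3⇒n4  emit P1@[8:9]
[10] read 'a'  n4⇒n1 (fail-walked)
[11] read 'b'  n1⇒n2  emit P2@[10:11]
[12] read 'c'  n2⇒n3
[13] read 'a'  n3⇒n4  emit P1@[12:13]
[14] read 'b'  n4⇒n5  emit P0@[10:14],P2@[13:14]
[15] read 'c'  n5⇒n3 (fail-walked)
[16] read 'a'  n3⇒n4  emit P1@[15:16]
[17] read 'c'  n4⇒n6 (fail-walked)
[18] read 'a'  n6⇒n7  emit P1@[17:18]
[19] read 'b'  n7⇒n2 (fail-walked)  emit P2@[18:19]
[20] read 'c'  n2⇒n3
[21] read 'a'  n3⇒n4  emit P1@[20:21]
[22] read 'a'  n4⇒n1 (fail-walked)
[23] read 'b'  n1⇒n2  emit P2@[22:23]
[24] read 'c'  n2⇒n3
[25] read 'a'  n3⇒n4  emit P1@[24:25]
[26] read 'b'  n4⇒n5  emit P0@[22:26],P2@[25:26]
[27] read 'a'  n5⇒n1 (fail-walked)
[28] read 'c'  n1⇒n6 (fail-walked)
[29] read 'a'  n6⇒n7  emit P1@[28:29]
[30] read 'b'  n7⇒n2 (fail-walked)  emit P2@[29:30]
[31] read 'a'  n2⇒n1 (fail-walked)
[32] read 'c'  n1⇒n6 (fail-walked)
[33] read 'a'  n6⇒n7  emit P1@[32:33]
[34] read 'c'  n7⇒n6 (fail-walked)
[35] read 'b'  n6⇒n0 (fail-walked)
[36] read 'c'  n0⇒n6
[37] read 'b'  n6⇒n0 (fail-walked)
[38] read 'a'  n0⇒n1
[39] read 'b'  n1⇒n2  emit P2@[38:39]
[40] read 'c'  n2⇒n3
[41] read 'a'  n3⇒n4  emit P1@[40:41]
[42] read 'b'  n4⇒n5  emit P0@[38:42],P2@[41:42]
[43] read 'a'  n5⇒n1 (fail-walked)
[44] read 'c'  n1⇒n6 (fail-walked)
[45] read 'a'  n6⇒n7  emit P1@[44:45]
[46] read 'c'  n7⇒n6 (fail-walked)
[47] read 'a'  n6⇒n7  emit P1@[46:47]
[48] read 'c'  n7⇒n6 (fail-walked)
[49] read 'a'  n6⇒n7  emit P1@[48:49]
[50] read 'b'  n7⇒n2 (fail-walked)  emit P2@[49:50]
[51] read 'a'  n2⇒n1 (fail-walked)
[52] read 'a'  n1⇒n1 (fail-walked)
[53] read 'c'  n1⇒n6 (fail-walked)
[54] read 'a'  n6⇒n7  emit P1@[53:54]
[55] read 'b'  n7⇒n2 (fail-walked)  emit P2@[54:55]
[56] read 'c'  n2⇒n3
[57] read 'a'  n3⇒n4  emit P1@[56:57]
[58] read 'b'  n4⇒n5  emit P0@[54:58],P2@[57:58]
[59] read 'b'  n5⇒n0 (fail-walked)
[60] read 'a'  n0⇒n1
[61] read 'b'  n1⇒n2  emit P2@[60:61]
[62] read 'c'  n2⇒n3
[63] read 'a'  n3⇒n4  emit P1@[62:63]
[64] read 'c'  n4⇒n6 (fail-walked)
[65] read 'a'  n6⇒n7  emit P1@[64:65]
[66] read 'b'  n7⇒n2 (fail-walked)  emit P2@[65:66]

All matches (sorted): [[6,1],[7,2],[9,1],[11,2],[13,1],[14,0],[14,2],[16,1],[18,1],[19,2],[21,1],[23,2],[25,1],[26,0],[26,2],[29,1],[30,2],[33,1],[39,2],[41,1],[42,0],[42,2],[45,1],[47,1],[49,1],[50,2],[54,1],[55,2],[57,1],[58,0],[58,2],[61,2],[63,1],[65,1],[66,2]]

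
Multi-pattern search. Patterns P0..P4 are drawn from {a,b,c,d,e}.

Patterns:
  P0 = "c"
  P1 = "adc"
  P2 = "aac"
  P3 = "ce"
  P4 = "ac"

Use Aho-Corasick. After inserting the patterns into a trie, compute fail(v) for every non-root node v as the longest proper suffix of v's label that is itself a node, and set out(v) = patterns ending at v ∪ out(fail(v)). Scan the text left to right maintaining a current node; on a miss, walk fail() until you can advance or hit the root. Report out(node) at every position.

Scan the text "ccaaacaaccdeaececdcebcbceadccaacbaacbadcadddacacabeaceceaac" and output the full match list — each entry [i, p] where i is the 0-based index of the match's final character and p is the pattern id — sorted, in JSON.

Build automaton:
Trie (insert patterns):
  n0 'ε': a→2 c→1
  n1 'c': e→7  [P0 ends]
  n2 'a': a→5 c→8 d→3
  n3 'ad': c→4
  n4 'adc': ·  [P1 ends]
  n5 'aa': c→6
  n6 'aac': ·  [P2 ends]
  n7 'ce': ·  [P3 ends]
  n8 'ac': ·  [P4 ends]

Failure links (BFS by depth):
  fail(1) 'c': from fail(0)=0 chase 'c': 0 ⇒ 0;  out={0}∪out(0)={0}
  fail(2) 'a': from fail(0)=0 chase 'a': 0 ⇒ 0;  out=∅∪out(0)=∅
  fail(3) 'ad': from fail(2)=0 chase 'd': 0 ⇒ 0;  out=∅∪out(0)=∅
  fail(5) 'aa': from fail(2)=0 chase 'a': 0 ⇒ 2;  out=∅∪out(2)=∅
  fail(7) 'ce': from fail(1)=0 chase 'e': 0 ⇒ 0;  out={3}∪out(0)={3}
  fail(8) 'ac': from fail(2)=0 chase 'c': 0 ⇒ 1;  out={4}∪out(1)={0,4}
  fail(4) 'adc': from fail(3)=0 chase 'c': 0 ⇒ 1;  out={1}∪out(1)={0,1}
  fail(6) 'aac': from fail(5)=2 chase 'c': 2 ⇒ 8;  out={2}∪out(8)={0,2,4}

Run:
[0] read 'c'  n0⇒n1  emit P0@[0:0]
[1] read 'c'  n1⇒n1 (via fail)  emit P0@[1:1]
[2] read 'a'  n1⇒n2 (via fail)
[3] read 'a'  n2⇒n5
[4] read 'a'  n5⇒n5 (via fail)
[5] read 'c'  n5⇒n6  emit P0@[5:5],P2@[3:5],P4@[4:5]
[6] read 'a'  n6⇒n2 (via fail)
[7] read 'a'  n2⇒n5
[8] read 'c'  n5⇒n6  emit P0@[8:8],P2@[6:8],P4@[7:8]
[9] read 'c'  n6⇒n1 (via fail)  emit P0@[9:9]
[10] read 'd'  n1⇒n0 (via fail)
[11] read 'e'  n0⇒n0
[12] read 'a'  n0⇒n2
[13] read 'e'  n2⇒n0 (via fail)
[14] read 'c'  n0⇒n1  emit P0@[14:14]
[15] read 'e'  n1⇒n7  emit P3@[14:15]
[16] read 'c'  n7⇒n1 (via fail)  emit P0@[16:16]
[17] read 'd'  n1⇒n0 (via fail)
[18] read 'c'  n0⇒n1  emit P0@[18:18]
[19] read 'e'  n1⇒n7  emit P3@[18:19]
[20] read 'b'  n7⇒n0 (via fail)
[21] read 'c'  n0⇒n1  emit P0@[21:21]
[22] read 'b'  n1⇒n0 (via fail)
[23] read 'c'  n0⇒n1  emit P0@[23:23]
[24] read 'e'  n1⇒n7  emit P3@[23:24]
[25] read 'a'  n7⇒n2 (via fail)
[26] read 'd'  n2⇒n3
[27] read 'c'  n3⇒n4  emit P0@[27:27],P1@[25:27]
[28] read 'c'  n4⇒n1 (via fail)  emit P0@[28:28]
[29] read 'a'  n1⇒n2 (via fail)
[30] read 'a'  n2⇒n5
[31] read 'c'  n5⇒n6  emit P0@[31:31],P2@[29:31],P4@[30:31]
[32] read 'b'  n6⇒n0 (via fail)
[33] read 'a'  n0⇒n2
[34] read 'a'  n2⇒n5
[35] read 'c'  n5⇒n6  emit P0@[35:35],P2@[33:35],P4@[34:35]
[36] read 'b'  n6⇒n0 (via fail)
[37] read 'a'  n0⇒n2
[38] read 'd'  n2⇒n3
[39] read 'c'  n3⇒n4  emit P0@[39:39],P1@[37:39]
[40] read 'a'  n4⇒n2 (via fail)
[41] read 'd'  n2⇒n3
[42] read 'd'  n3⇒n0 (via fail)
[43] read 'd'  n0⇒n0
[44] read 'a'  n0⇒n2
[45] read 'c'  n2⇒n8  emit P0@[45:45],P4@[44:45]
[46] read 'a'  n8⇒n2 (via fail)
[47] read 'c'  n2⇒n8  emit P0@[47:47],P4@[46:47]
[48] read 'a'  n8⇒n2 (via fail)
[49] read 'b'  n2⇒n0 (via fail)
[50] read 'e'  n0⇒n0
[51] read 'a'  n0⇒n2
[52] read 'c'  n2⇒n8  emit P0@[52:52],P4@[51:52]
[53] read 'e'  n8⇒n7 (via fail)  emit P3@[52:53]
[54] read 'c'  n7⇒n1 (via fail)  emit P0@[54:54]
[55] read 'e'  n1⇒n7  emit P3@[54:55]
[56] read 'a'  n7⇒n2 (via fail)
[57] read 'a'  n2⇒n5
[58] read 'c'  n5⇒n6  emit P0@[58:58],P2@[56:58],P4@[57:58]

Matches: [[0,0],[1,0],[5,0],[5,2],[5,4],[8,0],[8,2],[8,4],[9,0],[14,0],[15,3],[16,0],[18,0],[19,3],[21,0],[23,0],[24,3],[27,0],[27,1],[28,0],[31,0],[31,2],[31,4],[35,0],[35,2],[35,4],[39,0],[39,1],[45,0],[45,4],[47,0],[47,4],[52,0],[52,4],[53,3],[54,0],[55,3],[58,0],[58,2],[58,4]]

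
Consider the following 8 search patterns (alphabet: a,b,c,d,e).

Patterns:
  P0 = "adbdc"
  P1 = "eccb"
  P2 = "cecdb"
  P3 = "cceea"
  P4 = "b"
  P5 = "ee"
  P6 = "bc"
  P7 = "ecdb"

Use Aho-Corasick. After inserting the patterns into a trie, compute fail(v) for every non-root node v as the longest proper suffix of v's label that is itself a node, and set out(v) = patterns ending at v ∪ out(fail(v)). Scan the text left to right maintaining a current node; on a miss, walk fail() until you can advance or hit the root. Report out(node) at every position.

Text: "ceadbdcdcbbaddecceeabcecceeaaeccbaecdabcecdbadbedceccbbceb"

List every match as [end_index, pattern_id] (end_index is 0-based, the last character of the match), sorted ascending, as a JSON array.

Construct AC machine:
Trie (insert patterns):
  0='ε' goto a→1 b→19 c→10 e→6
  1='a' goto d→2
  2='ad' goto b→3
  3='adb' goto d→4
  4='adbd' goto c→5
  5='adbdc' goto ·  [P0 ends]
  6='e' goto c→7 e→20
  7='ec' goto c→8 d→22
  8='ecc' goto b→9
  9='eccb' goto ·  [P1 ends]
  10='c' goto c→15 e→11
  11='ce' goto c→12
  12='cec' goto d→13
  13='cecd' goto b→14
  14='cecdb' goto ·  [P2 ends]
  15='cc' goto e→16
  16='cce' goto e→17
  17='ccee' goto a→18
  18='cceea' goto ·  [P3 ends]
  19='b' goto c→21  [P4 ends]
  20='ee' goto ·  [P5 ends]
  21='bc' goto ·  [P6 ends]
  22='ecd' goto b→23
  23='ecdb' goto ·  [P7 ends]

BFS fail/out derivation:
  fail(1) 'a': from fail(0)=0 chase 'a': 0 ⇒ 0;  out=∅∪out(0)=∅
  fail(6) 'e': from fail(0)=0 chase 'e': 0 ⇒ 0;  out=∅∪out(0)=∅
  fail(10) 'c': from fail(0)=0 chase 'c': 0 ⇒ 0;  out=∅∪out(0)=∅
  fail(19) 'b': from fail(0)=0 chase 'b': 0 ⇒ 0;  out={4}∪out(0)={4}
  fail(2) 'ad': from fail(1)=0 chase 'd': 0 ⇒ 0;  out=∅∪out(0)=∅
  fail(7) 'ec': from fail(6)=0 chase 'c': 0 ⇒ 10;  out=∅∪out(10)=∅
  fail(11) 'ce': from fail(10)=0 chase 'e': 0 ⇒ 6;  out=∅∪out(6)=∅
  fail(15) 'cc': from fail(10)=0 chase 'c': 0 ⇒ 10;  out=∅∪out(10)=∅
  fail(20) 'ee': from fail(6)=0 chase 'e': 0 ⇒ 6;  out={5}∪out(6)={5}
  fail(21) 'bc': from fail(19)=0 chase 'c': 0 ⇒ 10;  out={6}∪out(10)={6}
  fail(3) 'adb': from fail(2)=0 chase 'b': 0 ⇒ 19;  out=∅∪out(19)={4}
  fail(8) 'ecc': from fail(7)=10 chase 'c': 10 ⇒ 15;  out=∅∪out(15)=∅
  fail(12) 'cec': from fail(11)=6 chase 'c': 6 ⇒ 7;  out=∅∪out(7)=∅
  fail(16) 'cce': from fail(15)=10 chase 'e': 10 ⇒ 11;  out=∅∪out(11)=∅
  fail(22) 'ecd': from fail(7)=10 chase 'd': 10→0 ⇒ 0;  out=∅∪out(0)=∅
  fail(4) 'adbd': from fail(3)=19 chase 'd': 19→0 ⇒ 0;  out=∅∪out(0)=∅
  fail(9) 'eccb': from fail(8)=15 chase 'b': 15→10→0 ⇒ 19;  out={1}∪out(19)={1,4}
  fail(13) 'cecd': from fail(12)=7 chase 'd': 7 ⇒ 22;  out=∅∪out(22)=∅
  fail(17) 'ccee': from fail(16)=11 chase 'e': 11→6 ⇒ 20;  out=∅∪out(20)={5}
  fail(23) 'ecdb': from fail(22)=0 chase 'b': 0 ⇒ 19;  out={7}∪out(19)={4,7}
  fail(5) 'adbdc': from fail(4)=0 chase 'c': 0 ⇒ 10;  out={0}∪out(10)={0}
  fail(14) 'cecdb': from fail(13)=22 chase 'b': 22 ⇒ 23;  out={2}∪out(23)={2,4,7}
  fail(18) 'cceea': from fail(17)=20 chase 'a': 20→6→0 ⇒ 1;  out={3}∪out(1)={3}

Text stream:
[0] read 'c'  n0⇒n10
[1] read 'e'  n10⇒n11
[2] read 'a'  n11⇒n1 ·f
[3] read 'd'  n1⇒n2
[4] read 'b'  n2⇒n3  emit P4@[4:4]
[5] read 'd'  n3⇒n4
[6] read 'c'  n4⇒n5  emit P0@[2:6]
[7] read 'd'  n5⇒n0 ·f
[8] read 'c'  n0⇒n10
[9] read 'b'  n10⇒n19 ·f  emit P4@[9:9]
[10] read 'b'  n19⇒n19 ·f  emit P4@[10:10]
[11] read 'a'  n19⇒n1 ·f
[12] read 'd'  n1⇒n2
[13] read 'd'  n2⇒n0 ·f
[14] read 'e'  n0⇒n6
[15] read 'c'  n6⇒n7
[16] read 'c'  n7⇒n8
[17] read 'e'  n8⇒n16 ·f
[18] read 'e'  n16⇒n17  emit P5@[17:18]
[19] read 'a'  n17⇒n18  emit P3@[15:19]
[20] read 'b'  n18⇒n19 ·f  emit P4@[20:20]
[21] read 'c'  n19⇒n21  emit P6@[20:21]
[22] read 'e'  n21⇒n11 ·f
[23] read 'c'  n11⇒n12
[24] read 'c'  n12⇒n8 ·f
[25] read 'e'  n8⇒n16 ·f
[26] read 'e'  n16⇒n17  emit P5@[25:26]
[27] read 'a'  n17⇒n18  emit P3@[23:27]
[28] read 'a'  n18⇒n1 ·f
[29] read 'e'  n1⇒n6 ·f
[30] read 'c'  n6⇒n7
[31] read 'c'  n7⇒n8
[32] read 'b'  n8⇒n9  emit P1@[29:32],P4@[32:32]
[33] read 'a'  n9⇒n1 ·f
[34] read 'e'  n1⇒n6 ·f
[35] read 'c'  n6⇒n7
[36] read 'd'  n7⇒n22
[37] read 'a'  n22⇒n1 ·f
[38] read 'b'  n1⇒n19 ·f  emit P4@[38:38]
[39] read 'c'  n19⇒n21  emit P6@[38:39]
[40] read 'e'  n21⇒n11 ·f
[41] read 'c'  n11⇒n12
[42] read 'd'  n12⇒n13
[43] read 'b'  n13⇒n14  emit P2@[39:43],P4@[43:43],P7@[40:43]
[44] read 'a'  n14⇒n1 ·f
[45] read 'd'  n1⇒n2
[46] read 'b'  n2⇒n3  emit P4@[46:46]
[47] read 'e'  n3⇒n6 ·f
[48] read 'd'  n6⇒n0 ·f
[49] read 'c'  n0⇒n10
[50] read 'e'  n10⇒n11
[51] read 'c'  n11⇒n12
[52] read 'c'  n12⇒n8 ·f
[53] read 'b'  n8⇒n9  emit P1@[50:53],P4@[53:53]
[54] read 'b'  n9⇒n19 ·f  emit P4@[54:54]
[55] read 'c'  n19⇒n21  emit P6@[54:55]
[56] read 'e'  n21⇒n11 ·f
[57] read 'b'  n11⇒n19 ·f  emit P4@[57:57]

Matches: [[4,4],[6,0],[9,4],[10,4],[18,5],[19,3],[20,4],[21,6],[26,5],[27,3],[32,1],[32,4],[38,4],[39,6],[43,2],[43,4],[43,7],[46,4],[53,1],[53,4],[54,4],[55,6],[57,4]]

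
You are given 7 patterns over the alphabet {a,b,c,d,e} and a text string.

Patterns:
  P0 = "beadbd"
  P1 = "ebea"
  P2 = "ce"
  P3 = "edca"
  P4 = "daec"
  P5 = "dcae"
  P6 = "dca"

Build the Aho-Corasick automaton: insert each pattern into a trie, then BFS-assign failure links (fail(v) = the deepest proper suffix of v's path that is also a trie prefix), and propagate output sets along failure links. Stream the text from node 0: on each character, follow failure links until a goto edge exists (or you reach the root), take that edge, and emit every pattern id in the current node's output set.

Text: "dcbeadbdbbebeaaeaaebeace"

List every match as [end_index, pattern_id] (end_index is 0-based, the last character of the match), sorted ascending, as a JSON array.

Build automaton:
Trie nodes:
  0='ε' goto b→1 c→11 d→16 e→7
  1='b' goto e→2
  2='be' goto a→3
  3='bea' goto d→4
  4='bead' goto b→5
  5='beadb' goto d→6
  6='beadbd' goto ·  ←P0
  7='e' goto b→8 d→13
  8='eb' goto e→9
  9='ebe' goto a→10
  10='ebea' goto ·  ←P1
  11='c' goto e→12
  12='ce' goto ·  ←P2
  13='ed' goto c→14
  14='edc' goto a→15
  15='edca' goto ·  ←P3
  16='d' goto a→17 c→20
  17='da' goto e→18
  18='dae' goto c→19
  19='daec' goto ·  ←P4
  20='dc' goto a→21
  21='dca' goto e→22  ←P6
  22='dcae' goto ·  ←P5

BFS fail/out derivation:
  fail(1) 'b': from fail(0)=0 chase 'b': 0 ⇒ 0;  out=∅∪out(0)=∅
  fail(7) 'e': from fail(0)=0 chase 'e': 0 ⇒ 0;  out=∅∪out(0)=∅
  fail(11) 'c': from fail(0)=0 chase 'c': 0 ⇒ 0;  out=∅∪out(0)=∅
  fail(16) 'd': from fail(0)=0 chase 'd': 0 ⇒ 0;  out=∅∪out(0)=∅
  fail(2) 'be': from fail(1)=0 chase 'e': 0 ⇒ 7;  out=∅∪out(7)=∅
  fail(8) 'eb': from fail(7)=0 chase 'b': 0 ⇒ 1;  out=∅∪out(1)=∅
  fail(12) 'ce': from fail(11)=0 chase 'e': 0 ⇒ 7;  out={2}∪out(7)={2}
  fail(13) 'ed': from fail(7)=0 chase 'd': 0 ⇒ 16;  out=∅∪out(16)=∅
  fail(17) 'da': from fail(16)=0 chase 'a': 0 ⇒ 0;  out=∅∪out(0)=∅
  fail(20) 'dc': from fail(16)=0 chase 'c': 0 ⇒ 11;  out=∅∪out(11)=∅
  fail(3) 'bea': from fail(2)=7 chase 'a': 7→0 ⇒ 0;  out=∅∪out(0)=∅
  fail(9) 'ebe': from fail(8)=1 chase 'e': 1 ⇒ 2;  out=∅∪out(2)=∅
  fail(14) 'edc': from fail(13)=16 chase 'c': 16 ⇒ 20;  out=∅∪out(20)=∅
  fail(18) 'dae': from fail(17)=0 chase 'e': 0 ⇒ 7;  out=∅∪out(7)=∅
  fail(21) 'dca': from fail(20)=11 chase 'a': 11→0 ⇒ 0;  out={6}∪out(0)={6}
  fail(4) 'bead': from fail(3)=0 chase 'd': 0 ⇒ 16;  out=∅∪out(16)=∅
  fail(10) 'ebea': from fail(9)=2 chase 'a': 2 ⇒ 3;  out={1}∪out(3)={1}
  fail(15) 'edca': from fail(14)=20 chase 'a': 20 ⇒ 21;  out={3}∪out(21)={3,6}
  fail(19) 'daec': from fail(18)=7 chase 'c': 7→0 ⇒ 11;  out={4}∪out(11)={4}
  fail(22) 'dcae': from fail(21)=0 chase 'e': 0 ⇒ 7;  out={5}∪out(7)={5}
  fail(5) 'beadb': from fail(4)=16 chase 'b': 16→0 ⇒ 1;  out=∅∪out(1)=∅
  fail(6) 'beadbd': from fail(5)=1 chase 'd': 1→0 ⇒ 16;  out={0}∪out(16)={0}

Run:
i=0 'd': node 0→16
i=1 'c': node 16→20
i=2 'b': node 20→1 (fail-walked)
i=3 'e': node 1→2
i=4 'a': node 2→3
i=5 'd': node 3→4
i=6 'b': node 4→5
i=7 'd': node 5→6  → match P0@[2:7]
i=8 'b': node 6→1 (fail-walked)
i=9 'b': node 1→1 (fail-walked)
i=10 'e': node 1→2
i=11 'b': node 2→8 (fail-walked)
i=12 'e': node 8→9
i=13 'a': node 9→10  → match P1@[10:13]
i=14 'a': node 10→0 (fail-walked)
i=15 'e': node 0→7
i=16 'a': node 7→0 (fail-walked)
i=17 'a': node 0→0
i=18 'e': node 0→7
i=19 'b': node 7→8
i=20 'e': node 8→9
i=21 'a': node 9→10  → match P1@[18:21]
i=22 'c': node 10→11 (fail-walked)
i=23 'e': node 11→12  → match P2@[22:23]

Result: [[7,0],[13,1],[21,1],[23,2]]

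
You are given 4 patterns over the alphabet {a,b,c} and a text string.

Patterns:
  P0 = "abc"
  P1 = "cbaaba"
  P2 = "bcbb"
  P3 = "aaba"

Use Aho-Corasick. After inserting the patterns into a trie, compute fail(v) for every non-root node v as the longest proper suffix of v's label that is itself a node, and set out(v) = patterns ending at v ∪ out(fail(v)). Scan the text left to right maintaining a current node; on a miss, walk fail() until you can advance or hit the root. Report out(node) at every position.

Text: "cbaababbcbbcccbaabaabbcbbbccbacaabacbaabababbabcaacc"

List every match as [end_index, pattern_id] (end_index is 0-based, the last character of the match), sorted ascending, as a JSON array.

Build:
Trie nodes:
  n0 'ε': a→1 b→10 c→4
  n1 'a': a→14 b→2
  n2 'ab': c→3
  n3 'abc': ·  ←P0
  n4 'c': b→5
  n5 'cb': a→6
  n6 'cba': a→7
  n7 'cbaa': b→8
  n8 'cbaab': a→9
  n9 'cbaaba': ·  ←P1
  n10 'b': c→11
  n11 'bc': b→12
  n12 'bcb': b→13
  n13 'bcbb': ·  ←P2
  n14 'aa': b→15
  n15 'aab': a→16
  n16 'aaba': ·  ←P3

BFS fail/out derivation:
  n1('a'): parent n0 fail=0; on 'a' 0 → fail=0;  out ∅∪∅=∅
  n4('c'): parent n0 fail=0; on 'c' 0 → fail=0;  out ∅∪∅=∅
  n10('b'): parent n0 fail=0; on 'b' 0 → fail=0;  out ∅∪∅=∅
  n2('ab'): parent n1 fail=0; on 'b' 0 → fail=10;  out ∅∪∅=∅
  n5('cb'): parent n4 fail=0; on 'b' 0 → fail=10;  out ∅∪∅=∅
  n11('bc'): parent n10 fail=0; on 'c' 0 → fail=4;  out ∅∪∅=∅
  n14('aa'): parent n1 fail=0; on 'a' 0 → fail=1;  out ∅∪∅=∅
  n3('abc'): parent n2 fail=10; on 'c' 10 → fail=11;  out {0}∪∅={0}
  n6('cba'): parent n5 fail=10; on 'a' 10→0 → fail=1;  out ∅∪∅=∅
  n12('bcb'): parent n11 fail=4; on 'b' 4 → fail=5;  out ∅∪∅=∅
  n15('aab'): parent n14 fail=1; on 'b' 1 → fail=2;  out ∅∪∅=∅
  n7('cbaa'): parent n6 fail=1; on 'a' 1 → fail=14;  out ∅∪∅=∅
  n13('bcbb'): parent n12 fail=5; on 'b' 5→10→0 → fail=10;  out {2}∪∅={2}
  n16('aaba'): parent n15 fail=2; on 'a' 2→10→0 → fail=1;  out {3}∪∅={3}
  n8('cbaab'): parent n7 fail=14; on 'b' 14 → fail=15;  out ∅∪∅=∅
  n9('cbaaba'): parent n8 fail=15; on 'a' 15 → fail=16;  out {1}∪{3}={1,3}

Scan:
[0] read 'c'  n0⇒n4
[1] read 'b'  n4⇒n5
[2] read 'a'  n5⇒n6
[3] read 'a'  n6⇒n7
[4] read 'b'  n7⇒n8
[5] read 'a'  n8⇒n9  ** P1@[0:5],P3@[2:5]
[6] read 'b'  n9⇒n2 ·f
[7] read 'b'  n2⇒n10 ·f
[8] read 'c'  n10⇒n11
[9] read 'b'  n11⇒n12
[10] read 'b'  n12⇒n13  ** P2@[7:10]
[11] read 'c'  n13⇒n11 ·f
[12] read 'c'  n11⇒n4 ·f
[13] read 'c'  n4⇒n4 ·f
[14] read 'b'  n4⇒n5
[15] read 'a'  n5⇒n6
[16] read 'a'  n6⇒n7
[17] read 'b'  n7⇒n8
[18] read 'a'  n8⇒n9  ** P1@[13:18],P3@[15:18]
[19] read 'a'  n9⇒n14 ·f
[20] read 'b'  n14⇒n15
[21] read 'b'  n15⇒n10 ·f
[22] read 'c'  n10⇒n11
[23] read 'b'  n11⇒n12
[24] read 'b'  n12⇒n13  ** P2@[21:24]
[25] read 'b'  n13⇒n10 ·f
[26] read 'c'  n10⇒n11
[27] read 'c'  n11⇒n4 ·f
[28] read 'b'  n4⇒n5
[29] read 'a'  n5⇒n6
[30] read 'c'  n6⇒n4 ·f
[31] read 'a'  n4⇒n1 ·f
[32] read 'a'  n1⇒n14
[33] read 'b'  n14⇒n15
[34] read 'a'  n15⇒n16  ** P3@[31:34]
[35] read 'c'  n16⇒n4 ·f
[36] read 'b'  n4⇒n5
[37] read 'a'  n5⇒n6
[38] read 'a'  n6⇒n7
[39] read 'b'  n7⇒n8
[40] read 'a'  n8⇒n9  ** P1@[35:40],P3@[37:40]
[41] read 'b'  n9⇒n2 ·f
[42] read 'a'  n2⇒n1 ·f
[43] read 'b'  n1⇒n2
[44] read 'b'  n2⇒n10 ·f
[45] read 'a'  n10⇒n1 ·f
[46] read 'b'  n1⇒n2
[47] read 'c'  n2⇒n3  ** P0@[45:47]
[48] read 'a'  n3⇒n1 ·f
[49] read 'a'  n1⇒n14
[50] read 'c'  n14⇒n4 ·f
[51] read 'c'  n4⇒n4 ·f

All matches (sorted): [[5,1],[5,3],[10,2],[18,1],[18,3],[24,2],[34,3],[40,1],[40,3],[47,0]]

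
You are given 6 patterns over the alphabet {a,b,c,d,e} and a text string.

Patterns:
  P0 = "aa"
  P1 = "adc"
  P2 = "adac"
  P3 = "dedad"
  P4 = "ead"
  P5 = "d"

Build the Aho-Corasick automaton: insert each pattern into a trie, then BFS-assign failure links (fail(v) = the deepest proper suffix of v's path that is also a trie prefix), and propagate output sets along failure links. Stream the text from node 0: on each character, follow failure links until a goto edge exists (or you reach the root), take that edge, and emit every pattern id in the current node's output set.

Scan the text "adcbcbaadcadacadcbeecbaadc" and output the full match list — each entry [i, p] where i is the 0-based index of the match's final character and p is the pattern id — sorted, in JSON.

Build:
Trie nodes:
  n0 'ε': a→1 d→7 e→12
  n1 'a': a→2 d→3
  n2 'aa': ·  [P0 ends]
  n3 'ad': a→5 c→4
  n4 'adc': ·  [P1 ends]
  n5 'ada': c→6
  n6 'adac': ·  [P2 ends]
  n7 'd': e→8  [P5 ends]
  n8 'de': d→9
  n9 'ded': a→10
  n10 'deda': d→11
  n11 'dedad': ·  [P3 ends]
  n12 'e': a→13
  n13 'ea': d→14
  n14 'ead': ·  [P4 ends]

BFS fail/out derivation:
  fail(1) 'a': from fail(0)=0 chase 'a': 0 ⇒ 0;  out=∅∪out(0)=∅
  fail(7) 'd': from fail(0)=0 chase 'd': 0 ⇒ 0;  out={5}∪out(0)={5}
  fail(12) 'e': from fail(0)=0 chase 'e': 0 ⇒ 0;  out=∅∪out(0)=∅
  fail(2) 'aa': from fail(1)=0 chase 'a': 0 ⇒ 1;  out={0}∪out(1)={0}
  fail(3) 'ad': from fail(1)=0 chase 'd': 0 ⇒ 7;  out=∅∪out(7)={5}
  fail(8) 'de': from fail(7)=0 chase 'e': 0 ⇒ 12;  out=∅∪out(12)=∅
  fail(13) 'ea': from fail(12)=0 chase 'a': 0 ⇒ 1;  out=∅∪out(1)=∅
  fail(4) 'adc': from fail(3)=7 chase 'c': 7→0 ⇒ 0;  out={1}∪out(0)={1}
  fail(5) 'ada': from fail(3)=7 chase 'a': 7→0 ⇒ 1;  out=∅∪out(1)=∅
  fail(9) 'ded': from fail(8)=12 chase 'd': 12→0 ⇒ 7;  out=∅∪out(7)={5}
  fail(14) 'ead': from fail(13)=1 chase 'd': 1 ⇒ 3;  out={4}∪out(3)={4,5}
  fail(6) 'adac': from fail(5)=1 chase 'c': 1→0 ⇒ 0;  out={2}∪out(0)={2}
  fail(10) 'deda': from fail(9)=7 chase 'a': 7→0 ⇒ 1;  out=∅∪out(1)=∅
  fail(11) 'dedad': from fail(10)=1 chase 'd': 1 ⇒ 3;  out={3}∪out(3)={3,5}

Text stream:
i=0 'a': node 0→1
i=1 'd': node 1→3  → match P5@[1:1]
i=2 'c': node 3→4  → match P1@[0:2]
i=3 'b': node 4→0 ·f
i=4 'c': node 0→0
i=5 'b': node 0→0
i=6 'a': node 0→1
i=7 'a': node 1→2  → match P0@[6:7]
i=8 'd': node 2→3 ·f  → match P5@[8:8]
i=9 'c': node 3→4  → match P1@[7:9]
i=10 'a': node 4→1 ·f
i=11 'd': node 1→3  → match P5@[11:11]
i=12 'a': node 3→5
i=13 'c': node 5→6  → match P2@[10:13]
i=14 'a': node 6→1 ·f
i=15 'd': node 1→3  → match P5@[15:15]
i=16 'c': node 3→4  → match P1@[14:16]
i=17 'b': node 4→0 ·f
i=18 'e': node 0→12
i=19 'e': node 12→12 ·f
i=20 'c': node 12→0 ·f
i=21 'b': node 0→0
i=22 'a': node 0→1
i=23 'a': node 1→2  → match P0@[22:23]
i=24 'd': node 2→3 ·f  → match P5@[24:24]
i=25 'c': node 3→4  → match P1@[23:25]

Result: [[1,5],[2,1],[7,0],[8,5],[9,1],[11,5],[13,2],[15,5],[16,1],[23,0],[24,5],[25,1]]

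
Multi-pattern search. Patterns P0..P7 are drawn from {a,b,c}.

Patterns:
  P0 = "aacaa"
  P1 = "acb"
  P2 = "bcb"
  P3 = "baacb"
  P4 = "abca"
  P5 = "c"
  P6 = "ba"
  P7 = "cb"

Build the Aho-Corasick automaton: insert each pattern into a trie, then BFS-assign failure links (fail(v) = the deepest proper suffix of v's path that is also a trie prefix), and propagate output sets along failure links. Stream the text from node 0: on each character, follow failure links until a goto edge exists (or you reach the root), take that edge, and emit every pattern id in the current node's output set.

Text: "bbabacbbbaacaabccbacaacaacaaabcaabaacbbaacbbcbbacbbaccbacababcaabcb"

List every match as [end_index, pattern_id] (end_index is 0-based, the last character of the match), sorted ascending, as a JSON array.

Build automaton:
Trie nodes:
  n0 'ε': a→1 b→8 c→18
  n1 'a': a→2 b→15 c→6
  n2 'aa': c→3
  n3 'aac': a→4
  n4 'aaca': a→5
  n5 'aacaa': ·  [P0 ends]
  n6 'ac': b→7
  n7 'acb': ·  [P1 ends]
  n8 'b': a→11 c→9
  n9 'bc': b→10
  n10 'bcb': ·  [P2 ends]
  n11 'ba': a→12  [P6 ends]
  n12 'baa': c→13
  n13 'baac': b→14
  n14 'baacb': ·  [P3 ends]
  n15 'ab': c→16
  n16 'abc': a→17
  n17 'abca': ·  [P4 ends]
  n18 'c': b→19  [P5 ends]
  n19 'cb': ·  [P7 ends]

Failure links (BFS by depth):
  fail(1) 'a': from fail(0)=0 chase 'a': 0 ⇒ 0;  out=∅∪out(0)=∅
  fail(8) 'b': from fail(0)=0 chase 'b': 0 ⇒ 0;  out=∅∪out(0)=∅
  fail(18) 'c': from fail(0)=0 chase 'c': 0 ⇒ 0;  out={5}∪out(0)={5}
  fail(2) 'aa': from fail(1)=0 chase 'a': 0 ⇒ 1;  out=∅∪out(1)=∅
  fail(6) 'ac': from fail(1)=0 chase 'c': 0 ⇒ 18;  out=∅∪out(18)={5}
  fail(9) 'bc': from fail(8)=0 chase 'c': 0 ⇒ 18;  out=∅∪out(18)={5}
  fail(11) 'ba': from fail(8)=0 chase 'a': 0 ⇒ 1;  out={6}∪out(1)={6}
  fail(15) 'ab': from fail(1)=0 chase 'b': 0 ⇒ 8;  out=∅∪out(8)=∅
  fail(19) 'cb': from fail(18)=0 chase 'b': 0 ⇒ 8;  out={7}∪out(8)={7}
  fail(3) 'aac': from fail(2)=1 chase 'c': 1 ⇒ 6;  out=∅∪out(6)={5}
  fail(7) 'acb': from fail(6)=18 chase 'b': 18 ⇒ 19;  out={1}∪out(19)={1,7}
  fail(10) 'bcb': from fail(9)=18 chase 'b': 18 ⇒ 19;  out={2}∪out(19)={2,7}
  fail(12) 'baa': from fail(11)=1 chase 'a': 1 ⇒ 2;  out=∅∪out(2)=∅
  fail(16) 'abc': from fail(15)=8 chase 'c': 8 ⇒ 9;  out=∅∪out(9)={5}
  fail(4) 'aaca': from fail(3)=6 chase 'a': 6→18→0 ⇒ 1;  out=∅∪out(1)=∅
  fail(13) 'baac': from fail(12)=2 chase 'c': 2 ⇒ 3;  out=∅∪out(3)={5}
  fail(17) 'abca': from fail(16)=9 chase 'a': 9→18→0 ⇒ 1;  out={4}∪out(1)={4}
  fail(5) 'aacaa': from fail(4)=1 chase 'a': 1 ⇒ 2;  out={0}∪out(2)={0}
  fail(14) 'baacb': from fail(13)=3 chase 'b': 3→6 ⇒ 7;  out={3}∪out(7)={1,3,7}

Scan:
i=0 'b': node 0→8
i=1 'b': node 8→8 (via fail)
i=2 'a': node 8→11  → match P6@[1:2]
i=3 'b': node 11→15 (via fail)
i=4 'a': node 15→11 (via fail)  → match P6@[3:4]
i=5 'c': node 11→6 (via fail)  → match P5@[5:5]
i=6 'b': node 6→7  → match P1@[4:6],P7@[5:6]
i=7 'b': node 7→8 (via fail)
i=8 'b': node 8→8 (via fail)
i=9 'a': node 8→11  → match P6@[8:9]
i=10 'a': node 11→12
i=11 'c': node 12→13  → match P5@[11:11]
i=12 'a': node 13→4 (via fail)
i=13 'a': node 4→5  → match P0@[9:13]
i=14 'b': node 5→15 (via fail)
i=15 'c': node 15→16  → match P5@[15:15]
i=16 'c': node 16→18 (via fail)  → match P5@[16:16]
i=17 'b': node 18→19  → match P7@[16:17]
i=18 'a': node 19→11 (via fail)  → match P6@[17:18]
i=19 'c': node 11→6 (via fail)  → match P5@[19:19]
i=20 'a': node 6→1 (via fail)
i=21 'a': node 1→2
i=22 'c': node 2→3  → match P5@[22:22]
i=23 'a': node 3→4
i=24 'a': node 4→5  → match P0@[20:24]
i=25 'c': node 5→3 (via fail)  → match P5@[25:25]
i=26 'a': node 3→4
i=27 'a': node 4→5  → match P0@[23:27]
i=28 'a': node 5→2 (via fail)
i=29 'b': node 2→15 (via fail)
i=30 'c': node 15→16  → match P5@[30:30]
i=31 'a': node 16→17  → match P4@[28:31]
i=32 'a': node 17→2 (via fail)
i=33 'b': node 2→15 (via fail)
i=34 'a': node 15→11 (via fail)  → match P6@[33:34]
i=35 'a': node 11→12
i=36 'c': node 12→13  → match P5@[36:36]
i=37 'b': node 13→14  → match P1@[35:37],P3@[33:37],P7@[36:37]
i=38 'b': node 14→8 (via fail)
i=39 'a': node 8→11  → match P6@[38:39]
i=40 'a': node 11→12
i=41 'c': node 12→13  → match P5@[41:41]
i=42 'b': node 13→14  → match P1@[40:42],P3@[38:42],P7@[41:42]
i=43 'b': node 14→8 (via fail)
i=44 'c': node 8→9  → match P5@[44:44]
i=45 'b': node 9→10  → match P2@[43:45],P7@[44:45]
i=46 'b': node 10→8 (via fail)
i=47 'a': node 8→11  → match P6@[46:47]
i=48 'c': node 11→6 (via fail)  → match P5@[48:48]
i=49 'b': node 6→7  → match P1@[47:49],P7@[48:49]
i=50 'b': node 7→8 (via fail)
i=51 'a': node 8→11  → match P6@[50:51]
i=52 'c': node 11→6 (via fail)  → match P5@[52:52]
i=53 'c': node 6→18 (via fail)  → match P5@[53:53]
i=54 'b': node 18→19  → match P7@[53:54]
i=55 'a': node 19→11 (via fail)  → match P6@[54:55]
i=56 'c': node 11→6 (via fail)  → match P5@[56:56]
i=57 'a': node 6→1 (via fail)
i=58 'b': node 1→15
i=59 'a': node 15→11 (via fail)  → match P6@[58:59]
i=60 'b': node 11→15 (via fail)
i=61 'c': node 15→16  → match P5@[61:61]
i=62 'a': node 16→17  → match P4@[59:62]
i=63 'a': node 17→2 (via fail)
i=64 'b': node 2→15 (via fail)
i=65 'c': node 15→16  → match P5@[65:65]
i=66 'b': node 16→10 (via fail)  → match P2@[64:66],P7@[65:66]

Matches: [[2,6],[4,6],[5,5],[6,1],[6,7],[9,6],[11,5],[13,0],[15,5],[16,5],[17,7],[18,6],[19,5],[22,5],[24,0],[25,5],[27,0],[30,5],[31,4],[34,6],[36,5],[37,1],[37,3],[37,7],[39,6],[41,5],[42,1],[42,3],[42,7],[44,5],[45,2],[45,7],[47,6],[48,5],[49,1],[49,7],[51,6],[52,5],[53,5],[54,7],[55,6],[56,5],[59,6],[61,5],[62,4],[65,5],[66,2],[66,7]]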